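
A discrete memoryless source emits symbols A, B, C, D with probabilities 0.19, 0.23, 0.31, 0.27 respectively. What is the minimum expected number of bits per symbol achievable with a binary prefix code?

2 bits/symbol

Repeatedly combine the two least-probable nodes; the expected code length is the sum of the merged weights.
merge 19/100 + 23/100 → 21/50
merge 27/100 + 31/100 → 29/50
merge 21/50 + 29/50 → 1
L = 21/50 + 29/50 + 1 = 2 bits/symbol.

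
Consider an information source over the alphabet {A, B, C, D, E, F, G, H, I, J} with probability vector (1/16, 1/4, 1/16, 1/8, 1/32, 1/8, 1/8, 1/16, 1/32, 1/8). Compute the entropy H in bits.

Each probability is a power of 1/2, so log₂(1/p) is an integer.
H = Σ p·log₂(1/p) = 1/16·4 + 1/4·2 + 1/16·4 + 1/8·3 + 1/32·5 + 1/8·3 + 1/8·3 + 1/16·4 + 1/32·5 + 1/8·3 = 3.0625 bits.

3.0625 bits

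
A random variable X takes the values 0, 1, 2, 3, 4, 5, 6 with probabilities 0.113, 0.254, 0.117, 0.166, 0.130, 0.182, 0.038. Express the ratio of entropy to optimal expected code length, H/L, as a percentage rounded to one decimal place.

Entropy H = −Σ p log₂ p ≈ 2.6591 bits.
Huffman merges: 19/500+113/1000→151/1000; 117/1000+13/100→247/1000; 151/1000+83/500→317/1000; 91/500+247/1000→429/1000; 127/500+317/1000→571/1000; 429/1000+571/1000→1. L = 543/200 ≈ 2.7150.
Efficiency = H/L = 2.6591/2.7150 = 97.9%.

97.9%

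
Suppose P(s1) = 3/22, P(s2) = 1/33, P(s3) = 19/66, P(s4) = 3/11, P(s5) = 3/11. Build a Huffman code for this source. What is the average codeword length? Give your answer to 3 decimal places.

Repeatedly combine the two least-probable nodes; the expected code length is the sum of the merged weights.
merge 1/33 + 3/22 → 1/6
merge 1/6 + 3/11 → 29/66
merge 3/11 + 19/66 → 37/66
merge 29/66 + 37/66 → 1
L = 1/6 + 29/66 + 37/66 + 1 = 13/6 ≈ 2.167 bits/symbol.

2.167 bits/symbol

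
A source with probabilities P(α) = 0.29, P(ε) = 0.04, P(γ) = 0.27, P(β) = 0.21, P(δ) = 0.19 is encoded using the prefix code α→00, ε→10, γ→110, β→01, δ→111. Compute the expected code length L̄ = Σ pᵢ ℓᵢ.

L̄ = Σ pᵢ·ℓᵢ = 0.29·2 + 0.04·2 + 0.27·3 + 0.21·2 + 0.19·3 = 2.46 bits/symbol.

2.46 bits/symbol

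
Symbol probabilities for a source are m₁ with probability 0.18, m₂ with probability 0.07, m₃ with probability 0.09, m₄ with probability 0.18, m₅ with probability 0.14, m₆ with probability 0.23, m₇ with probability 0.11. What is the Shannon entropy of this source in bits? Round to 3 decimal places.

2.707 bits

H = −Σ pᵢ log₂ pᵢ.
−0.18·log₂(0.18) = 0.4453
−0.07·log₂(0.07) = 0.2686
−0.09·log₂(0.09) = 0.3127
−0.18·log₂(0.18) = 0.4453
−0.14·log₂(0.14) = 0.3971
−0.23·log₂(0.23) = 0.4877
−0.11·log₂(0.11) = 0.3503
Sum ≈ 2.7069 → 2.707 bits.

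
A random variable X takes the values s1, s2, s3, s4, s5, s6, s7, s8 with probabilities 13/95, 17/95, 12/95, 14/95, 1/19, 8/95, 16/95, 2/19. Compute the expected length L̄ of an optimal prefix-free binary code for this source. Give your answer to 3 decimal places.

2.958 bits/symbol

Repeatedly combine the two least-probable nodes; the expected code length is the sum of the merged weights.
merge 1/19 + 8/95 → 13/95
merge 2/19 + 12/95 → 22/95
merge 13/95 + 13/95 → 26/95
merge 14/95 + 16/95 → 6/19
merge 17/95 + 22/95 → 39/95
merge 26/95 + 6/19 → 56/95
merge 39/95 + 56/95 → 1
L = 13/95 + 22/95 + 26/95 + 6/19 + 39/95 + 56/95 + 1 = 281/95 ≈ 2.958 bits/symbol.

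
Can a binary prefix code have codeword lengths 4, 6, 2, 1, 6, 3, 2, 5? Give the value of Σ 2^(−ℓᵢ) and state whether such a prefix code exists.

With common denominator 2^6 = 64: Σ 2^(−ℓᵢ) = 4/64 + 1/64 + 16/64 + 32/64 + 1/64 + 8/64 + 16/64 + 2/64 = 80/64 = 1.25.
Kraft's inequality requires Σ ≤ 1; here Σ = 1.25 > 1, so no such prefix code exists.

1.25; no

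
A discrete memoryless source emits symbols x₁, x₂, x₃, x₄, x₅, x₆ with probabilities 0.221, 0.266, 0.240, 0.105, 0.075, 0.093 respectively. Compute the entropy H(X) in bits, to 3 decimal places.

H = −Σ pᵢ log₂ pᵢ.
−0.221·log₂(0.221) = 0.4813
−0.266·log₂(0.266) = 0.5082
−0.240·log₂(0.240) = 0.4941
−0.105·log₂(0.105) = 0.3414
−0.075·log₂(0.075) = 0.2803
−0.093·log₂(0.093) = 0.3187
Sum ≈ 2.4240 → 2.424 bits.

2.424 bits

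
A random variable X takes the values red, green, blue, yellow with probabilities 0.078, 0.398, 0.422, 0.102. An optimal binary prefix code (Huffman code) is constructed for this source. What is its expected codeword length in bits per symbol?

Repeatedly combine the two least-probable nodes; the expected code length is the sum of the merged weights.
merge 39/500 + 51/500 → 9/50
merge 9/50 + 199/500 → 289/500
merge 211/500 + 289/500 → 1
L = 9/50 + 289/500 + 1 = 879/500 = 1.758 bits/symbol.

1.758 bits/symbol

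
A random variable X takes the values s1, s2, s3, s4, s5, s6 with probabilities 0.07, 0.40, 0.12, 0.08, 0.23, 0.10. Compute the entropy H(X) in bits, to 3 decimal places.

H = −Σ pᵢ log₂ pᵢ.
−0.07·log₂(0.07) = 0.2686
−0.40·log₂(0.40) = 0.5288
−0.12·log₂(0.12) = 0.3671
−0.08·log₂(0.08) = 0.2915
−0.23·log₂(0.23) = 0.4877
−0.10·log₂(0.10) = 0.3322
Sum ≈ 2.2758 → 2.276 bits.

2.276 bits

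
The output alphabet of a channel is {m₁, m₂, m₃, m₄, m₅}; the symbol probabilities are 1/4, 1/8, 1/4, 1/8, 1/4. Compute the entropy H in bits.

2.25 bits

Each probability is a power of 1/2, so log₂(1/p) is an integer.
H = Σ p·log₂(1/p) = 1/4·2 + 1/8·3 + 1/4·2 + 1/8·3 + 1/4·2 = 2.25 bits.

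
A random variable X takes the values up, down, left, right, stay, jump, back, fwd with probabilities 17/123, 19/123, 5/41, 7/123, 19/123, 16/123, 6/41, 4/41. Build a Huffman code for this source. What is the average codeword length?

3 bits/symbol

Repeatedly combine the two least-probable nodes; the expected code length is the sum of the merged weights.
merge 7/123 + 4/41 → 19/123
merge 5/41 + 16/123 → 31/123
merge 17/123 + 6/41 → 35/123
merge 19/123 + 19/123 → 38/123
merge 19/123 + 31/123 → 50/123
merge 35/123 + 38/123 → 73/123
merge 50/123 + 73/123 → 1
L = 19/123 + 31/123 + 35/123 + 38/123 + 50/123 + 73/123 + 1 = 3 bits/symbol.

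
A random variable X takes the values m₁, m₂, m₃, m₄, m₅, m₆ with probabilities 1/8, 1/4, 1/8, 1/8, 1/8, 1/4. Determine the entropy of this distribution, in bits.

2.5 bits

Each probability is a power of 1/2, so log₂(1/p) is an integer.
H = Σ p·log₂(1/p) = 1/8·3 + 1/4·2 + 1/8·3 + 1/8·3 + 1/8·3 + 1/4·2 = 2.5 bits.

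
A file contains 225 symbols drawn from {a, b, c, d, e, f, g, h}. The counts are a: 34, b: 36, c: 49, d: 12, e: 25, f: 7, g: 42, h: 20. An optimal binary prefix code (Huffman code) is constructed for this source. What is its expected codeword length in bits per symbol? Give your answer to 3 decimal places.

2.853 bits/symbol

Probabilities are the counts divided by 225.
Repeatedly combine the two least-probable nodes; the expected code length is the sum of the merged weights.
merge 7/225 + 4/75 → 19/225
merge 19/225 + 4/45 → 13/75
merge 1/9 + 34/225 → 59/225
merge 4/25 + 13/75 → 1/3
merge 14/75 + 49/225 → 91/225
merge 59/225 + 1/3 → 134/225
merge 91/225 + 134/225 → 1
L = 19/225 + 13/75 + 59/225 + 1/3 + 91/225 + 134/225 + 1 = 214/75 ≈ 2.853 bits/symbol.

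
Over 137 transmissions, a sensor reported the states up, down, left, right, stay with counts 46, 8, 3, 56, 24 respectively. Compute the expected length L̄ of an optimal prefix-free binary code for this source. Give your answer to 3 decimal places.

1.927 bits/symbol

Probabilities are the counts divided by 137.
Repeatedly combine the two least-probable nodes; the expected code length is the sum of the merged weights.
merge 3/137 + 8/137 → 11/137
merge 11/137 + 24/137 → 35/137
merge 35/137 + 46/137 → 81/137
merge 56/137 + 81/137 → 1
L = 11/137 + 35/137 + 81/137 + 1 = 264/137 ≈ 1.927 bits/symbol.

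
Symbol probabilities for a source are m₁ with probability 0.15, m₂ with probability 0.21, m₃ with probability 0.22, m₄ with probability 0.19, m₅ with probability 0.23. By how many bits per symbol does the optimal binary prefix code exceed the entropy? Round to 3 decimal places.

Entropy H = −Σ p log₂ p ≈ 2.3068 bits.
Huffman merges: 3/20+19/100→17/50; 21/100+11/50→43/100; 23/100+17/50→57/100; 43/100+57/100→1. L = 117/50 ≈ 2.3400.
L − H = 2.3400 − 2.3068 = 0.033 bits.

0.033 bits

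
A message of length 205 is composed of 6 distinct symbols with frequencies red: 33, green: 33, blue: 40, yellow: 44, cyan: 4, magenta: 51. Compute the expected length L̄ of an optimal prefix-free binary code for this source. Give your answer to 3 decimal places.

2.522 bits/symbol

Probabilities are the counts divided by 205.
Repeatedly combine the two least-probable nodes; the expected code length is the sum of the merged weights.
merge 4/205 + 33/205 → 37/205
merge 33/205 + 37/205 → 14/41
merge 8/41 + 44/205 → 84/205
merge 51/205 + 14/41 → 121/205
merge 84/205 + 121/205 → 1
L = 37/205 + 14/41 + 84/205 + 121/205 + 1 = 517/205 ≈ 2.522 bits/symbol.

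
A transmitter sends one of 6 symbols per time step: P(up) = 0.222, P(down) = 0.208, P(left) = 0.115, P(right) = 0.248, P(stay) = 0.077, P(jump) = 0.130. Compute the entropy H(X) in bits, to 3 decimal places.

2.478 bits

H = −Σ pᵢ log₂ pᵢ.
−0.222·log₂(0.222) = 0.4820
−0.208·log₂(0.208) = 0.4712
−0.115·log₂(0.115) = 0.3588
−0.248·log₂(0.248) = 0.4989
−0.077·log₂(0.077) = 0.2848
−0.130·log₂(0.130) = 0.3826
Sum ≈ 2.4784 → 2.478 bits.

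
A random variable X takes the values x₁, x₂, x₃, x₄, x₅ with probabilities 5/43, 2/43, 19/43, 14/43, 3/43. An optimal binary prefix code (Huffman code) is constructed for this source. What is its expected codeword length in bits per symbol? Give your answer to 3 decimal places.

1.907 bits/symbol

Repeatedly combine the two least-probable nodes; the expected code length is the sum of the merged weights.
merge 2/43 + 3/43 → 5/43
merge 5/43 + 5/43 → 10/43
merge 10/43 + 14/43 → 24/43
merge 19/43 + 24/43 → 1
L = 5/43 + 10/43 + 24/43 + 1 = 82/43 ≈ 1.907 bits/symbol.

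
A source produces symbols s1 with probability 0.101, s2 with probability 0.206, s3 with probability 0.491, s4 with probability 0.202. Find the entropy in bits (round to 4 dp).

1.7736 bits

H = −Σ pᵢ log₂ pᵢ.
−0.101·log₂(0.101) = 0.3341
−0.206·log₂(0.206) = 0.4695
−0.491·log₂(0.491) = 0.5039
−0.202·log₂(0.202) = 0.4661
Sum ≈ 1.7736 → 1.7736 bits.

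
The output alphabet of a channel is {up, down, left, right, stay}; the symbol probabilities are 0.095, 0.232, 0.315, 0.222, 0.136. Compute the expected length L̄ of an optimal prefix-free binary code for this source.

Repeatedly combine the two least-probable nodes; the expected code length is the sum of the merged weights.
merge 19/200 + 17/125 → 231/1000
merge 111/500 + 231/1000 → 453/1000
merge 29/125 + 63/200 → 547/1000
merge 453/1000 + 547/1000 → 1
L = 231/1000 + 453/1000 + 547/1000 + 1 = 2231/1000 = 2.231 bits/symbol.

2.231 bits/symbol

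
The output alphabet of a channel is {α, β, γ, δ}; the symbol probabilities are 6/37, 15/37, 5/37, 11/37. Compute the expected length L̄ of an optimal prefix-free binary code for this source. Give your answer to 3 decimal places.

Repeatedly combine the two least-probable nodes; the expected code length is the sum of the merged weights.
merge 5/37 + 6/37 → 11/37
merge 11/37 + 11/37 → 22/37
merge 15/37 + 22/37 → 1
L = 11/37 + 22/37 + 1 = 70/37 ≈ 1.892 bits/symbol.

1.892 bits/symbol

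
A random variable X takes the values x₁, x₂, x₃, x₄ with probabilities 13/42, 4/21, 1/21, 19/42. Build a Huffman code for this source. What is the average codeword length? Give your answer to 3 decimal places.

Repeatedly combine the two least-probable nodes; the expected code length is the sum of the merged weights.
merge 1/21 + 4/21 → 5/21
merge 5/21 + 13/42 → 23/42
merge 19/42 + 23/42 → 1
L = 5/21 + 23/42 + 1 = 25/14 ≈ 1.786 bits/symbol.

1.786 bits/symbol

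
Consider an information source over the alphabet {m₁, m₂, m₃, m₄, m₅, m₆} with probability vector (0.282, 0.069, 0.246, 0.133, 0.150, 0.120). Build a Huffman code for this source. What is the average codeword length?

2.472 bits/symbol

Repeatedly combine the two least-probable nodes; the expected code length is the sum of the merged weights.
merge 69/1000 + 3/25 → 189/1000
merge 133/1000 + 3/20 → 283/1000
merge 189/1000 + 123/500 → 87/200
merge 141/500 + 283/1000 → 113/200
merge 87/200 + 113/200 → 1
L = 189/1000 + 283/1000 + 87/200 + 113/200 + 1 = 309/125 = 2.472 bits/symbol.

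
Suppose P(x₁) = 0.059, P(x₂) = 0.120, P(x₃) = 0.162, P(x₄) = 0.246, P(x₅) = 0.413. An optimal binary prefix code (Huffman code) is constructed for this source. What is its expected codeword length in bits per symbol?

Repeatedly combine the two least-probable nodes; the expected code length is the sum of the merged weights.
merge 59/1000 + 3/25 → 179/1000
merge 81/500 + 179/1000 → 341/1000
merge 123/500 + 341/1000 → 587/1000
merge 413/1000 + 587/1000 → 1
L = 179/1000 + 341/1000 + 587/1000 + 1 = 2107/1000 = 2.107 bits/symbol.

2.107 bits/symbol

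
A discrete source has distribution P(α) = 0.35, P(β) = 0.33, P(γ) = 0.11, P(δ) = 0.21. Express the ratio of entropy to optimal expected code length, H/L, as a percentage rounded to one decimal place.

Entropy H = −Σ p log₂ p ≈ 1.8810 bits.
Huffman merges: 11/100+21/100→8/25; 8/25+33/100→13/20; 7/20+13/20→1. L = 197/100 ≈ 1.9700.
Efficiency = H/L = 1.8810/1.9700 = 95.5%.

95.5%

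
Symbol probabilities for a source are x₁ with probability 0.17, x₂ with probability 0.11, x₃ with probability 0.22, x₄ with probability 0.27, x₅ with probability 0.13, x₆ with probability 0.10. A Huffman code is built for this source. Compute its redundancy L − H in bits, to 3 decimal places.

Entropy H = −Σ p log₂ p ≈ 2.4903 bits.
Huffman merges: 1/10+11/100→21/100; 13/100+17/100→3/10; 21/100+11/50→43/100; 27/100+3/10→57/100; 43/100+57/100→1. L = 251/100 ≈ 2.5100.
L − H = 2.5100 − 2.4903 = 0.020 bits.

0.020 bits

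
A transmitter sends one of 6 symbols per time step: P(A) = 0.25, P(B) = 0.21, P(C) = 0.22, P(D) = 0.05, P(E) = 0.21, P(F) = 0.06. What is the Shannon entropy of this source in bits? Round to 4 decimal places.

H = −Σ pᵢ log₂ pᵢ.
−0.25·log₂(0.25) = 0.5000
−0.21·log₂(0.21) = 0.4728
−0.22·log₂(0.22) = 0.4806
−0.05·log₂(0.05) = 0.2161
−0.21·log₂(0.21) = 0.4728
−0.06·log₂(0.06) = 0.2435
Sum ≈ 2.3858 → 2.3858 bits.

2.3858 bits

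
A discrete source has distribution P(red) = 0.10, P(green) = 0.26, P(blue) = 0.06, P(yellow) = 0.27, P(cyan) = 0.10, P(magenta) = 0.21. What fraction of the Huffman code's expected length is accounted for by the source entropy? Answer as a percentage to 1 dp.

Entropy H = −Σ p log₂ p ≈ 2.3961 bits.
Huffman merges: 3/50+1/10→4/25; 1/10+4/25→13/50; 21/100+13/50→47/100; 13/50+27/100→53/100; 47/100+53/100→1. L = 121/50 ≈ 2.4200.
Efficiency = H/L = 2.3961/2.4200 = 99.0%.

99.0%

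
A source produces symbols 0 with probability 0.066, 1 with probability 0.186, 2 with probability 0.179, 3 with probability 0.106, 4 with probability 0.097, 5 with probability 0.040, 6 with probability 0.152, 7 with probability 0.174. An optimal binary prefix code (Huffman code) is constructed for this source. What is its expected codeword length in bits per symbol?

2.92 bits/symbol

Repeatedly combine the two least-probable nodes; the expected code length is the sum of the merged weights.
merge 1/25 + 33/500 → 53/500
merge 97/1000 + 53/500 → 203/1000
merge 53/500 + 19/125 → 129/500
merge 87/500 + 179/1000 → 353/1000
merge 93/500 + 203/1000 → 389/1000
merge 129/500 + 353/1000 → 611/1000
merge 389/1000 + 611/1000 → 1
L = 53/500 + 203/1000 + 129/500 + 353/1000 + 389/1000 + 611/1000 + 1 = 73/25 = 2.92 bits/symbol.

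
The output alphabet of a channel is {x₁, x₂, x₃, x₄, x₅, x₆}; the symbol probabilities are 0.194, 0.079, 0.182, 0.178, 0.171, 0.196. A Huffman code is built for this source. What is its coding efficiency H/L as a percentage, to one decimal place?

97.1%

Entropy H = −Σ p log₂ p ≈ 2.5354 bits.
Huffman merges: 79/1000+171/1000→1/4; 89/500+91/500→9/25; 97/500+49/250→39/100; 1/4+9/25→61/100; 39/100+61/100→1. L = 261/100 ≈ 2.6100.
Efficiency = H/L = 2.5354/2.6100 = 97.1%.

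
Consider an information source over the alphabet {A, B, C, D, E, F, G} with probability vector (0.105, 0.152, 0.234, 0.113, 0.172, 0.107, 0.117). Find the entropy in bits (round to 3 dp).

H = −Σ pᵢ log₂ pᵢ.
−0.105·log₂(0.105) = 0.3414
−0.152·log₂(0.152) = 0.4131
−0.234·log₂(0.234) = 0.4903
−0.113·log₂(0.113) = 0.3555
−0.172·log₂(0.172) = 0.4368
−0.107·log₂(0.107) = 0.3450
−0.117·log₂(0.117) = 0.3622
Sum ≈ 2.7443 → 2.744 bits.

2.744 bits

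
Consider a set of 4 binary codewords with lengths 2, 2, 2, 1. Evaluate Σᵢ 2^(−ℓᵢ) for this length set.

1.25

With common denominator 2^2 = 4: Σ 2^(−ℓᵢ) = 1/4 + 1/4 + 1/4 + 2/4 = 5/4 = 1.25.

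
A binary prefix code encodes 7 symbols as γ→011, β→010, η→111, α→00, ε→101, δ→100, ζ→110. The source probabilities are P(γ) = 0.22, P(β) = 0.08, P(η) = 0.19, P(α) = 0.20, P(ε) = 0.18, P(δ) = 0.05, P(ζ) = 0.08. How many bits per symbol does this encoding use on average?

2.8 bits/symbol

L̄ = Σ pᵢ·ℓᵢ = 0.22·3 + 0.08·3 + 0.19·3 + 0.20·2 + 0.18·3 + 0.05·3 + 0.08·3 = 2.8 bits/symbol.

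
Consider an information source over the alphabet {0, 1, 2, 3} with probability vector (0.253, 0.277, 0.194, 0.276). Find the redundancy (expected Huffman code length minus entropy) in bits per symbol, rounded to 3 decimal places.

Entropy H = −Σ p log₂ p ≈ 1.9862 bits.
Huffman merges: 97/500+253/1000→447/1000; 69/250+277/1000→553/1000; 447/1000+553/1000→1. L = 2 ≈ 2.0000.
L − H = 2.0000 − 1.9862 = 0.014 bits.

0.014 bits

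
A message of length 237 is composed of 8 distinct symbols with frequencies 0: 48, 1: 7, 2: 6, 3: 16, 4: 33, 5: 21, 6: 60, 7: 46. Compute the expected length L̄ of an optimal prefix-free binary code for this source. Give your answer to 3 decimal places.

Probabilities are the counts divided by 237.
Repeatedly combine the two least-probable nodes; the expected code length is the sum of the merged weights.
merge 2/79 + 7/237 → 13/237
merge 13/237 + 16/237 → 29/237
merge 7/79 + 29/237 → 50/237
merge 11/79 + 46/237 → 1/3
merge 16/79 + 50/237 → 98/237
merge 20/79 + 1/3 → 139/237
merge 98/237 + 139/237 → 1
L = 13/237 + 29/237 + 50/237 + 1/3 + 98/237 + 139/237 + 1 = 215/79 ≈ 2.722 bits/symbol.

2.722 bits/symbol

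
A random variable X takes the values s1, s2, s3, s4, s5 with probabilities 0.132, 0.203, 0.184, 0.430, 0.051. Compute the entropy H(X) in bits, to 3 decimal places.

H = −Σ pᵢ log₂ pᵢ.
−0.132·log₂(0.132) = 0.3856
−0.203·log₂(0.203) = 0.4670
−0.184·log₂(0.184) = 0.4494
−0.430·log₂(0.430) = 0.5236
−0.051·log₂(0.051) = 0.2190
Sum ≈ 2.0445 → 2.045 bits.

2.045 bits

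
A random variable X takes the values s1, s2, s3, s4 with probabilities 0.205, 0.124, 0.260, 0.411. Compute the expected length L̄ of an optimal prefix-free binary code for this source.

1.918 bits/symbol

Repeatedly combine the two least-probable nodes; the expected code length is the sum of the merged weights.
merge 31/250 + 41/200 → 329/1000
merge 13/50 + 329/1000 → 589/1000
merge 411/1000 + 589/1000 → 1
L = 329/1000 + 589/1000 + 1 = 959/500 = 1.918 bits/symbol.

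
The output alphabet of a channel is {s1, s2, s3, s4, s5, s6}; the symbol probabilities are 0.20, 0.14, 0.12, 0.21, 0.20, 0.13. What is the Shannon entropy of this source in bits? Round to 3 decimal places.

H = −Σ pᵢ log₂ pᵢ.
−0.20·log₂(0.20) = 0.4644
−0.14·log₂(0.14) = 0.3971
−0.12·log₂(0.12) = 0.3671
−0.21·log₂(0.21) = 0.4728
−0.20·log₂(0.20) = 0.4644
−0.13·log₂(0.13) = 0.3826
Sum ≈ 2.5484 → 2.548 bits.

2.548 bits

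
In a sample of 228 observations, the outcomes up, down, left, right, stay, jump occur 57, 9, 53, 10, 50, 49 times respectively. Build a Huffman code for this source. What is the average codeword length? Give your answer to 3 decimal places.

2.382 bits/symbol

Probabilities are the counts divided by 228.
Repeatedly combine the two least-probable nodes; the expected code length is the sum of the merged weights.
merge 3/76 + 5/114 → 1/12
merge 1/12 + 49/228 → 17/57
merge 25/114 + 53/228 → 103/228
merge 1/4 + 17/57 → 125/228
merge 103/228 + 125/228 → 1
L = 1/12 + 17/57 + 103/228 + 125/228 + 1 = 181/76 ≈ 2.382 bits/symbol.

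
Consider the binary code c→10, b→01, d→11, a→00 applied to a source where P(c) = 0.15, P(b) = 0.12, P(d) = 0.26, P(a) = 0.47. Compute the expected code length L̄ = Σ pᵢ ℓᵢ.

L̄ = Σ pᵢ·ℓᵢ = 0.15·2 + 0.12·2 + 0.26·2 + 0.47·2 = 2 bits/symbol.

2 bits/symbol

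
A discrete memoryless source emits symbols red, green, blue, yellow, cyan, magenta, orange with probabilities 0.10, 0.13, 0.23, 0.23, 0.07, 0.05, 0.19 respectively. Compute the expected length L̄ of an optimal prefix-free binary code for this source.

Repeatedly combine the two least-probable nodes; the expected code length is the sum of the merged weights.
merge 1/20 + 7/100 → 3/25
merge 1/10 + 3/25 → 11/50
merge 13/100 + 19/100 → 8/25
merge 11/50 + 23/100 → 9/20
merge 23/100 + 8/25 → 11/20
merge 9/20 + 11/20 → 1
L = 3/25 + 11/50 + 8/25 + 9/20 + 11/20 + 1 = 133/50 = 2.66 bits/symbol.

2.66 bits/symbol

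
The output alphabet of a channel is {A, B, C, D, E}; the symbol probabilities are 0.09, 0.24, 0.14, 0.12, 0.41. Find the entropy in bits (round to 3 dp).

2.098 bits

H = −Σ pᵢ log₂ pᵢ.
−0.09·log₂(0.09) = 0.3127
−0.24·log₂(0.24) = 0.4941
−0.14·log₂(0.14) = 0.3971
−0.12·log₂(0.12) = 0.3671
−0.41·log₂(0.41) = 0.5274
Sum ≈ 2.0984 → 2.098 bits.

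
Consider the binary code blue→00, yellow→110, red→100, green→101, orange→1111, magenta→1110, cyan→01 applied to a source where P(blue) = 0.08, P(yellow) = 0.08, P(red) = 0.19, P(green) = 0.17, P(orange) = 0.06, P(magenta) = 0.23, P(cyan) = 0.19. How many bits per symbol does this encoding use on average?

3.02 bits/symbol

L̄ = Σ pᵢ·ℓᵢ = 0.08·2 + 0.08·3 + 0.19·3 + 0.17·3 + 0.06·4 + 0.23·4 + 0.19·2 = 3.02 bits/symbol.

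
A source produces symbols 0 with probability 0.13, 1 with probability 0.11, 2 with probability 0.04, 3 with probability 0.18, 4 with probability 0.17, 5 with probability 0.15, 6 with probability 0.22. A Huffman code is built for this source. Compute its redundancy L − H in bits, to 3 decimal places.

Entropy H = −Σ p log₂ p ≈ 2.6897 bits.
Huffman merges: 1/25+11/100→3/20; 13/100+3/20→7/25; 3/20+17/100→8/25; 9/50+11/50→2/5; 7/25+8/25→3/5; 2/5+3/5→1. L = 11/4 ≈ 2.7500.
L − H = 2.7500 − 2.6897 = 0.060 bits.

0.060 bits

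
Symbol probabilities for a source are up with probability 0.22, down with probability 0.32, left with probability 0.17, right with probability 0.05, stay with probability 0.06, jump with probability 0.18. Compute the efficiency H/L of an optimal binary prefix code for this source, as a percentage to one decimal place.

Entropy H = −Σ p log₂ p ≈ 2.3461 bits.
Huffman merges: 1/20+3/50→11/100; 11/100+17/100→7/25; 9/50+11/50→2/5; 7/25+8/25→3/5; 2/5+3/5→1. L = 239/100 ≈ 2.3900.
Efficiency = H/L = 2.3461/2.3900 = 98.2%.

98.2%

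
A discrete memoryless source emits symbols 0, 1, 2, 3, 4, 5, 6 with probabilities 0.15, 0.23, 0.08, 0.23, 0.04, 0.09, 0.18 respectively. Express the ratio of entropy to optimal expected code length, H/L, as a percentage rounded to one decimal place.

98.5%

Entropy H = −Σ p log₂ p ≈ 2.6211 bits.
Huffman merges: 1/25+2/25→3/25; 9/100+3/25→21/100; 3/20+9/50→33/100; 21/100+23/100→11/25; 23/100+33/100→14/25; 11/25+14/25→1. L = 133/50 ≈ 2.6600.
Efficiency = H/L = 2.6211/2.6600 = 98.5%.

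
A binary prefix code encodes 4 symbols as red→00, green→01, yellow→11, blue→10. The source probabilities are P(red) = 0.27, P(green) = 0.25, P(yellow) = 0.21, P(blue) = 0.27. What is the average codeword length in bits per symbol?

L̄ = Σ pᵢ·ℓᵢ = 0.27·2 + 0.25·2 + 0.21·2 + 0.27·2 = 2 bits/symbol.

2 bits/symbol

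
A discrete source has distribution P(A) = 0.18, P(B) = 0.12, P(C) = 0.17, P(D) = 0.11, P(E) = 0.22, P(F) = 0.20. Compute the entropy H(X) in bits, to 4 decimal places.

2.5422 bits

H = −Σ pᵢ log₂ pᵢ.
−0.18·log₂(0.18) = 0.4453
−0.12·log₂(0.12) = 0.3671
−0.17·log₂(0.17) = 0.4346
−0.11·log₂(0.11) = 0.3503
−0.22·log₂(0.22) = 0.4806
−0.20·log₂(0.20) = 0.4644
Sum ≈ 2.5422 → 2.5422 bits.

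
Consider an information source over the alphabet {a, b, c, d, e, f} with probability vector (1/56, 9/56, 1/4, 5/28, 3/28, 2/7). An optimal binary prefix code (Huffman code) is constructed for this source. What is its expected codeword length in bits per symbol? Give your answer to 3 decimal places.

Repeatedly combine the two least-probable nodes; the expected code length is the sum of the merged weights.
merge 1/56 + 3/28 → 1/8
merge 1/8 + 9/56 → 2/7
merge 5/28 + 1/4 → 3/7
merge 2/7 + 2/7 → 4/7
merge 3/7 + 4/7 → 1
L = 1/8 + 2/7 + 3/7 + 4/7 + 1 = 135/56 ≈ 2.411 bits/symbol.

2.411 bits/symbol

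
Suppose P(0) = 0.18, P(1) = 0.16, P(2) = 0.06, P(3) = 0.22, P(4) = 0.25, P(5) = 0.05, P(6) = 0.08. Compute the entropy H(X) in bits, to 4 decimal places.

2.6000 bits

H = −Σ pᵢ log₂ pᵢ.
−0.18·log₂(0.18) = 0.4453
−0.16·log₂(0.16) = 0.4230
−0.06·log₂(0.06) = 0.2435
−0.22·log₂(0.22) = 0.4806
−0.25·log₂(0.25) = 0.5000
−0.05·log₂(0.05) = 0.2161
−0.08·log₂(0.08) = 0.2915
Sum ≈ 2.6000 → 2.6000 bits.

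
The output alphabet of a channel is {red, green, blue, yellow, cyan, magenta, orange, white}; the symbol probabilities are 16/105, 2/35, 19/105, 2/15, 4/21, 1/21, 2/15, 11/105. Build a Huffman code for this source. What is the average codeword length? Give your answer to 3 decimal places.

2.914 bits/symbol

Repeatedly combine the two least-probable nodes; the expected code length is the sum of the merged weights.
merge 1/21 + 2/35 → 11/105
merge 11/105 + 11/105 → 22/105
merge 2/15 + 2/15 → 4/15
merge 16/105 + 19/105 → 1/3
merge 4/21 + 22/105 → 2/5
merge 4/15 + 1/3 → 3/5
merge 2/5 + 3/5 → 1
L = 11/105 + 22/105 + 4/15 + 1/3 + 2/5 + 3/5 + 1 = 102/35 ≈ 2.914 bits/symbol.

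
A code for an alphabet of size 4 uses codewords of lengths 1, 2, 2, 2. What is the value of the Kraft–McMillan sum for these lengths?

With common denominator 2^2 = 4: Σ 2^(−ℓᵢ) = 2/4 + 1/4 + 1/4 + 1/4 = 5/4 = 1.25.

1.25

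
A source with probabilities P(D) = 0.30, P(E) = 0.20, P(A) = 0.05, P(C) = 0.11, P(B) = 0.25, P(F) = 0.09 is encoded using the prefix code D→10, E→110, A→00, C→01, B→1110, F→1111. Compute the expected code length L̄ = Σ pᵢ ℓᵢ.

2.88 bits/symbol

L̄ = Σ pᵢ·ℓᵢ = 0.30·2 + 0.20·3 + 0.05·2 + 0.11·2 + 0.25·4 + 0.09·4 = 2.88 bits/symbol.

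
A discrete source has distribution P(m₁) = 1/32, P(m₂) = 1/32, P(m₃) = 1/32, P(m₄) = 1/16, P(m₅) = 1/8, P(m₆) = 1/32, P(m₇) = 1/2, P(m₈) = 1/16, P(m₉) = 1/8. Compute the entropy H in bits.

Each probability is a power of 1/2, so log₂(1/p) is an integer.
H = Σ p·log₂(1/p) = 1/32·5 + 1/32·5 + 1/32·5 + 1/16·4 + 1/8·3 + 1/32·5 + 1/2·1 + 1/16·4 + 1/8·3 = 2.375 bits.

2.375 bits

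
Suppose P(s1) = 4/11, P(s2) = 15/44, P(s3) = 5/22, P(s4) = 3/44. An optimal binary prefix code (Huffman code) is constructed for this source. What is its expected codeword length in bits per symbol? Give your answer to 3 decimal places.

Repeatedly combine the two least-probable nodes; the expected code length is the sum of the merged weights.
merge 3/44 + 5/22 → 13/44
merge 13/44 + 15/44 → 7/11
merge 4/11 + 7/11 → 1
L = 13/44 + 7/11 + 1 = 85/44 ≈ 1.932 bits/symbol.

1.932 bits/symbol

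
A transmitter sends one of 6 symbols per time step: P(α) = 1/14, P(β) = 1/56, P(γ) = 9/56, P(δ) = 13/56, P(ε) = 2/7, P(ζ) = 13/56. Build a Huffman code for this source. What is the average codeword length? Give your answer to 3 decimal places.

Repeatedly combine the two least-probable nodes; the expected code length is the sum of the merged weights.
merge 1/56 + 1/14 → 5/56
merge 5/56 + 9/56 → 1/4
merge 13/56 + 13/56 → 13/28
merge 1/4 + 2/7 → 15/28
merge 13/28 + 15/28 → 1
L = 5/56 + 1/4 + 13/28 + 15/28 + 1 = 131/56 ≈ 2.339 bits/symbol.

2.339 bits/symbol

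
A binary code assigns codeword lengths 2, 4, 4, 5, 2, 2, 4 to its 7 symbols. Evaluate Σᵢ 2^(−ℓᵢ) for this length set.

With common denominator 2^5 = 32: Σ 2^(−ℓᵢ) = 8/32 + 2/32 + 2/32 + 1/32 + 8/32 + 8/32 + 2/32 = 31/32 = 0.96875.

0.96875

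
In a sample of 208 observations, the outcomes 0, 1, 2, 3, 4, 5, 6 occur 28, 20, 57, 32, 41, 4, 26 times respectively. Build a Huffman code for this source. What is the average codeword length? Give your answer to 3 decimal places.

2.644 bits/symbol

Probabilities are the counts divided by 208.
Repeatedly combine the two least-probable nodes; the expected code length is the sum of the merged weights.
merge 1/52 + 5/52 → 3/26
merge 3/26 + 1/8 → 25/104
merge 7/52 + 2/13 → 15/52
merge 41/208 + 25/104 → 7/16
merge 57/208 + 15/52 → 9/16
merge 7/16 + 9/16 → 1
L = 3/26 + 25/104 + 15/52 + 7/16 + 9/16 + 1 = 275/104 ≈ 2.644 bits/symbol.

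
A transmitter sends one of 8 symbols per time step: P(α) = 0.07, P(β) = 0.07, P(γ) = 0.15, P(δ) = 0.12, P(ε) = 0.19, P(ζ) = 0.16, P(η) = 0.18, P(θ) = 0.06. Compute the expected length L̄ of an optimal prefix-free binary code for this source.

2.94 bits/symbol

Repeatedly combine the two least-probable nodes; the expected code length is the sum of the merged weights.
merge 3/50 + 7/100 → 13/100
merge 7/100 + 3/25 → 19/100
merge 13/100 + 3/20 → 7/25
merge 4/25 + 9/50 → 17/50
merge 19/100 + 19/100 → 19/50
merge 7/25 + 17/50 → 31/50
merge 19/50 + 31/50 → 1
L = 13/100 + 19/100 + 7/25 + 17/50 + 19/50 + 31/50 + 1 = 147/50 = 2.94 bits/symbol.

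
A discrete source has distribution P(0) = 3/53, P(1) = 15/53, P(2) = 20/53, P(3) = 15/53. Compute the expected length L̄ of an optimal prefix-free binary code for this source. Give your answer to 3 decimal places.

Repeatedly combine the two least-probable nodes; the expected code length is the sum of the merged weights.
merge 3/53 + 15/53 → 18/53
merge 15/53 + 18/53 → 33/53
merge 20/53 + 33/53 → 1
L = 18/53 + 33/53 + 1 = 104/53 ≈ 1.962 bits/symbol.

1.962 bits/symbol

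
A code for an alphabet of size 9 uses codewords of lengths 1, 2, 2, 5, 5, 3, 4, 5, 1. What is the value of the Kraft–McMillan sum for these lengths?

1.78125

With common denominator 2^5 = 32: Σ 2^(−ℓᵢ) = 16/32 + 8/32 + 8/32 + 1/32 + 1/32 + 4/32 + 2/32 + 1/32 + 16/32 = 57/32 = 1.78125.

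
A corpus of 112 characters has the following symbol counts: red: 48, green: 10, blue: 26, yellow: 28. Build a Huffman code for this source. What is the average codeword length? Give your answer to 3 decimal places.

1.893 bits/symbol

Probabilities are the counts divided by 112.
Repeatedly combine the two least-probable nodes; the expected code length is the sum of the merged weights.
merge 5/56 + 13/56 → 9/28
merge 1/4 + 9/28 → 4/7
merge 3/7 + 4/7 → 1
L = 9/28 + 4/7 + 1 = 53/28 ≈ 1.893 bits/symbol.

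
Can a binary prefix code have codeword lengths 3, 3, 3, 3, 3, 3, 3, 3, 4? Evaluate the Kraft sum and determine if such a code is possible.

With common denominator 2^4 = 16: Σ 2^(−ℓᵢ) = 2/16 + 2/16 + 2/16 + 2/16 + 2/16 + 2/16 + 2/16 + 2/16 + 1/16 = 17/16 = 1.0625.
Kraft's inequality requires Σ ≤ 1; here Σ = 1.0625 > 1, so no such prefix code exists.

1.0625; no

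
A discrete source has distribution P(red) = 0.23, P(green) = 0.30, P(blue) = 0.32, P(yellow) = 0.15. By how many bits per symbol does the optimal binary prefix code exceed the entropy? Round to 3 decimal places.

0.055 bits

Entropy H = −Σ p log₂ p ≈ 1.9453 bits.
Huffman merges: 3/20+23/100→19/50; 3/10+8/25→31/50; 19/50+31/50→1. L = 2 ≈ 2.0000.
L − H = 2.0000 − 1.9453 = 0.055 bits.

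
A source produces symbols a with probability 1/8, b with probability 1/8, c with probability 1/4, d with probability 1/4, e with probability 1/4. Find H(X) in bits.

Each probability is a power of 1/2, so log₂(1/p) is an integer.
H = Σ p·log₂(1/p) = 1/8·3 + 1/8·3 + 1/4·2 + 1/4·2 + 1/4·2 = 2.25 bits.

2.25 bits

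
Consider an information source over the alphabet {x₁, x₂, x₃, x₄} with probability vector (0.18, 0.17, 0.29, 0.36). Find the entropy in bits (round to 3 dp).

H = −Σ pᵢ log₂ pᵢ.
−0.18·log₂(0.18) = 0.4453
−0.17·log₂(0.17) = 0.4346
−0.29·log₂(0.29) = 0.5179
−0.36·log₂(0.36) = 0.5306
Sum ≈ 1.9284 → 1.928 bits.

1.928 bits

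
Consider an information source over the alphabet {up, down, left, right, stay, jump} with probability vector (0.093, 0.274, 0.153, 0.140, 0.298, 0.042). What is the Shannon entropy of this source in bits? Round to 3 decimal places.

H = −Σ pᵢ log₂ pᵢ.
−0.093·log₂(0.093) = 0.3187
−0.274·log₂(0.274) = 0.5118
−0.153·log₂(0.153) = 0.4144
−0.140·log₂(0.140) = 0.3971
−0.298·log₂(0.298) = 0.5205
−0.042·log₂(0.042) = 0.1921
Sum ≈ 2.3545 → 2.355 bits.

2.355 bits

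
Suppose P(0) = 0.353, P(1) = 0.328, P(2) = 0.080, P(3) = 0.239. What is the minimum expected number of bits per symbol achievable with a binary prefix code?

Repeatedly combine the two least-probable nodes; the expected code length is the sum of the merged weights.
merge 2/25 + 239/1000 → 319/1000
merge 319/1000 + 41/125 → 647/1000
merge 353/1000 + 647/1000 → 1
L = 319/1000 + 647/1000 + 1 = 983/500 = 1.966 bits/symbol.

1.966 bits/symbol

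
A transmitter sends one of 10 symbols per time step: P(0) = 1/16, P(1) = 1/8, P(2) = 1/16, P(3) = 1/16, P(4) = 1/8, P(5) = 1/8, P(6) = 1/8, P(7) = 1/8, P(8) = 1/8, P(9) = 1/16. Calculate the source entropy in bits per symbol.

Each probability is a power of 1/2, so log₂(1/p) is an integer.
H = Σ p·log₂(1/p) = 1/16·4 + 1/8·3 + 1/16·4 + 1/16·4 + 1/8·3 + 1/8·3 + 1/8·3 + 1/8·3 + 1/8·3 + 1/16·4 = 3.25 bits.

3.25 bits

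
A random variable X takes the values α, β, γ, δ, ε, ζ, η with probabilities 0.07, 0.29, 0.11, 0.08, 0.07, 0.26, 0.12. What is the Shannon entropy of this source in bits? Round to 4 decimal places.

H = −Σ pᵢ log₂ pᵢ.
−0.07·log₂(0.07) = 0.2686
−0.29·log₂(0.29) = 0.5179
−0.11·log₂(0.11) = 0.3503
−0.08·log₂(0.08) = 0.2915
−0.07·log₂(0.07) = 0.2686
−0.26·log₂(0.26) = 0.5053
−0.12·log₂(0.12) = 0.3671
Sum ≈ 2.5692 → 2.5692 bits.

2.5692 bits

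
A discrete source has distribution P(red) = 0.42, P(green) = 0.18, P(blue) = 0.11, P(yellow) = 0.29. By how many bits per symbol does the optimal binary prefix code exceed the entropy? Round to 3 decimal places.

Entropy H = −Σ p log₂ p ≈ 1.8391 bits.
Huffman merges: 11/100+9/50→29/100; 29/100+29/100→29/50; 21/50+29/50→1. L = 187/100 ≈ 1.8700.
L − H = 1.8700 − 1.8391 = 0.031 bits.

0.031 bits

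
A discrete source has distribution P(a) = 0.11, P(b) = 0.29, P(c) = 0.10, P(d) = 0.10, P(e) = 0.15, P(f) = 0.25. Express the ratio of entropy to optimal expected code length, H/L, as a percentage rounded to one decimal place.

99.3%

Entropy H = −Σ p log₂ p ≈ 2.4431 bits.
Huffman merges: 1/10+1/10→1/5; 11/100+3/20→13/50; 1/5+1/4→9/20; 13/50+29/100→11/20; 9/20+11/20→1. L = 123/50 ≈ 2.4600.
Efficiency = H/L = 2.4431/2.4600 = 99.3%.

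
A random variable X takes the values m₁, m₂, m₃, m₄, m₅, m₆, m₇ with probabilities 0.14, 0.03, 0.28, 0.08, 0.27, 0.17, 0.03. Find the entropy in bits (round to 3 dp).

2.451 bits

H = −Σ pᵢ log₂ pᵢ.
−0.14·log₂(0.14) = 0.3971
−0.03·log₂(0.03) = 0.1518
−0.28·log₂(0.28) = 0.5142
−0.08·log₂(0.08) = 0.2915
−0.27·log₂(0.27) = 0.5100
−0.17·log₂(0.17) = 0.4346
−0.03·log₂(0.03) = 0.1518
Sum ≈ 2.4510 → 2.451 bits.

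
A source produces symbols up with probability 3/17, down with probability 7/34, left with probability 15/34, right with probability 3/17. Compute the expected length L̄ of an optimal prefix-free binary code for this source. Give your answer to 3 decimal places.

Repeatedly combine the two least-probable nodes; the expected code length is the sum of the merged weights.
merge 3/17 + 3/17 → 6/17
merge 7/34 + 6/17 → 19/34
merge 15/34 + 19/34 → 1
L = 6/17 + 19/34 + 1 = 65/34 ≈ 1.912 bits/symbol.

1.912 bits/symbol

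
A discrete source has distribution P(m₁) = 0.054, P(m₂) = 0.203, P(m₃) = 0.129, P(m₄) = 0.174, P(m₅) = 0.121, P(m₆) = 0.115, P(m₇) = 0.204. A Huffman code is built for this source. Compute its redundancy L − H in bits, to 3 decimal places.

Entropy H = −Σ p log₂ p ≈ 2.7098 bits.
Huffman merges: 27/500+23/200→169/1000; 121/1000+129/1000→1/4; 169/1000+87/500→343/1000; 203/1000+51/250→407/1000; 1/4+343/1000→593/1000; 407/1000+593/1000→1. L = 1381/500 ≈ 2.7620.
L − H = 2.7620 − 2.7098 = 0.052 bits.

0.052 bits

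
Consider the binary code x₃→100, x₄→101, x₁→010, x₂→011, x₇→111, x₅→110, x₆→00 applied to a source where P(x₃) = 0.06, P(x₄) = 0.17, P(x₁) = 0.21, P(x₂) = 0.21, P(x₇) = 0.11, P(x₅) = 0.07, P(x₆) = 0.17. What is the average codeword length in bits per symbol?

L̄ = Σ pᵢ·ℓᵢ = 0.06·3 + 0.17·3 + 0.21·3 + 0.21·3 + 0.11·3 + 0.07·3 + 0.17·2 = 2.83 bits/symbol.

2.83 bits/symbol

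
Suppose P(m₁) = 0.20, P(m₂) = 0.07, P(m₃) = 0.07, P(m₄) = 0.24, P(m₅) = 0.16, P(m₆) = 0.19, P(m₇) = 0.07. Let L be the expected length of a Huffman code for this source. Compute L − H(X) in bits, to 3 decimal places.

0.058 bits

Entropy H = −Σ p log₂ p ≈ 2.6424 bits.
Huffman merges: 7/100+7/100→7/50; 7/100+7/50→21/100; 4/25+19/100→7/20; 1/5+21/100→41/100; 6/25+7/20→59/100; 41/100+59/100→1. L = 27/10 ≈ 2.7000.
L − H = 2.7000 − 2.6424 = 0.058 bits.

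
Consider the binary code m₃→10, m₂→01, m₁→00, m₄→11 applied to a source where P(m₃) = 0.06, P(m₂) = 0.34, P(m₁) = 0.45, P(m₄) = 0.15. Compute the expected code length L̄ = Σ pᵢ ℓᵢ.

2 bits/symbol

L̄ = Σ pᵢ·ℓᵢ = 0.06·2 + 0.34·2 + 0.45·2 + 0.15·2 = 2 bits/symbol.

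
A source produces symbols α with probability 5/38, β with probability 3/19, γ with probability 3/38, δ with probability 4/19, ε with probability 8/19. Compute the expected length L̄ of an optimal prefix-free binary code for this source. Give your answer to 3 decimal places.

2.158 bits/symbol

Repeatedly combine the two least-probable nodes; the expected code length is the sum of the merged weights.
merge 3/38 + 5/38 → 4/19
merge 3/19 + 4/19 → 7/19
merge 4/19 + 7/19 → 11/19
merge 8/19 + 11/19 → 1
L = 4/19 + 7/19 + 11/19 + 1 = 41/19 ≈ 2.158 bits/symbol.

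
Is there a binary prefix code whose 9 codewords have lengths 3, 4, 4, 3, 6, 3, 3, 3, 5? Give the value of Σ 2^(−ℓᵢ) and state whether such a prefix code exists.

With common denominator 2^6 = 64: Σ 2^(−ℓᵢ) = 8/64 + 4/64 + 4/64 + 8/64 + 1/64 + 8/64 + 8/64 + 8/64 + 2/64 = 51/64 = 0.796875.
Kraft's inequality requires Σ ≤ 1; here Σ = 0.796875 ≤ 1, so such a prefix code exists.

0.796875; yes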